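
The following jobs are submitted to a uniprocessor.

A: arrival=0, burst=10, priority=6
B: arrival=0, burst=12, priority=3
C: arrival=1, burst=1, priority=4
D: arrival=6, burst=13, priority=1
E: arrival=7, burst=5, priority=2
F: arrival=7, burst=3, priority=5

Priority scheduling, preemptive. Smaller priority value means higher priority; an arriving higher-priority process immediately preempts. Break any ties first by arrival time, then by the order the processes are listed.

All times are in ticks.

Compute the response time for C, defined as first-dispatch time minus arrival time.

Timeline: | B 0-6 | D 6-19 | E 19-24 | B 24-30 | C 30-31 | F 31-34 | A 34-44 |
Completion: A=44  B=30  C=31  D=19  E=24  F=34
Turnaround (C−A): A=44  B=30  C=30  D=13  E=17  F=27
Response(C) = first start − arrival = 30 − 1 = 29

29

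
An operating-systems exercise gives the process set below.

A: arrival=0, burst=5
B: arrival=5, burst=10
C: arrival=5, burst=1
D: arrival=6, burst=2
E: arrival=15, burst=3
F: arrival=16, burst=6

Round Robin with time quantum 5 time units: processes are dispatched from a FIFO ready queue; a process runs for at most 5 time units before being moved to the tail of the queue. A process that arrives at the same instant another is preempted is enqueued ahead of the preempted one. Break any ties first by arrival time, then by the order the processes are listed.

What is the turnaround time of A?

5

Schedule: | A 0-5 | B 5-10 | C 10-11 | D 11-13 | B 13-18 | E 18-21 | F 21-27 |
Completion: A=5  B=18  C=11  D=13  E=21  F=27
Turnaround (C−A): A=5  B=13  C=6  D=7  E=6  F=11
Turnaround(A) = completion − arrival = 5 − 0 = 5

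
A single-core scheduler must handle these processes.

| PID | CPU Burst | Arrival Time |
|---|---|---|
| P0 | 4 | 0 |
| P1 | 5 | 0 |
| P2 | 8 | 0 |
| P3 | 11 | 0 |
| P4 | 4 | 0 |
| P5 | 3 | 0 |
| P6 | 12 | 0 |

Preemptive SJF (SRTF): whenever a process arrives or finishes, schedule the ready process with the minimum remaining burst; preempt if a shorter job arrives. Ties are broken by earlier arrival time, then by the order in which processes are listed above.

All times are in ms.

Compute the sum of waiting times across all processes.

Timeline: | P5 0-3 | P0 3-7 | P4 7-11 | P1 11-16 | P2 16-24 | P3 24-35 | P6 35-47 |
Completion: P0=7  P1=16  P2=24  P3=35  P4=11  P5=3  P6=47
Turnaround (C−A): P0=7  P1=16  P2=24  P3=35  P4=11  P5=3  P6=47
Waiting = turnaround − burst: P0=3, P1=11, P2=16, P3=24, P4=7, P5=0, P6=35
Total waiting = 3 + 11 + 16 + 24 + 7 + 0 + 35 = 96

96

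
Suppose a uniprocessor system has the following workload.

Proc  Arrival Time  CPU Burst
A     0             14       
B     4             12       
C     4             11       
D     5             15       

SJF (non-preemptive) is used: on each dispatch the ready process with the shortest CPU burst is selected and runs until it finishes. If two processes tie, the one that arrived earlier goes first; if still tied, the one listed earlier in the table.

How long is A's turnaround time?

Schedule: | A 0-14 | C 14-25 | B 25-37 | D 37-52 |
Completion: A=14  B=37  C=25  D=52
Turnaround(A) = completion − arrival = 14 − 0 = 14

14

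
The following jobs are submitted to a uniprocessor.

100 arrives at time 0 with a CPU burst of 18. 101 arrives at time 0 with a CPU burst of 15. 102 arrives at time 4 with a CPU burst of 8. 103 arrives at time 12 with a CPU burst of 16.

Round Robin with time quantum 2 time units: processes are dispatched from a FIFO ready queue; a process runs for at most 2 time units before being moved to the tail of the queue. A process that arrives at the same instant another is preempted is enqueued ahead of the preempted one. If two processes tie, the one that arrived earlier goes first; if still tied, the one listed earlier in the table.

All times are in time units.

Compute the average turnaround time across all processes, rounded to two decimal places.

43.25

Schedule: | 100 0-2 | 101 2-4 | 100 4-6 | 102 6-8 | 101 8-10 | 100 10-12 | 102 12-14 | 101 14-16 | 103 16-18 | 100 18-20 | 102 20-22 | 101 22-24 | 103 24-26 | 100 26-28 | 102 28-30 | 101 30-32 | 103 32-34 | 100 34-36 | 101 36-38 | 103 38-40 | 100 40-42 | 101 42-44 | 103 44-46 | 100 46-48 | 101 48-49 | 103 49-51 | 100 51-53 | 103 53-57 |
Completion: 100=53  101=49  102=30  103=57
Turnaround times: 100=53, 101=49, 102=26, 103=45
Average turnaround = (53+49+26+45) / 4 = 173/4 = 43.25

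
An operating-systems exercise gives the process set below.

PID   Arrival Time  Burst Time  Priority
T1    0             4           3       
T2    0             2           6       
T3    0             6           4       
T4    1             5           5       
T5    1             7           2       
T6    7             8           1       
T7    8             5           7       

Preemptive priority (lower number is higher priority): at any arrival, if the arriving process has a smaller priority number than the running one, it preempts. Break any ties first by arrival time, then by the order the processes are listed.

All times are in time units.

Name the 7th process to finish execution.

Gantt: | T1 0-1 | T5 1-7 | T6 7-15 | T5 15-16 | T1 16-19 | T3 19-25 | T4 25-30 | T2 30-32 | T7 32-37 |
Completion: T1=19  T2=32  T3=25  T4=30  T5=16  T6=15  T7=37
Finish order: T6 → T5 → T1 → T3 → T4 → T2 → T7

T7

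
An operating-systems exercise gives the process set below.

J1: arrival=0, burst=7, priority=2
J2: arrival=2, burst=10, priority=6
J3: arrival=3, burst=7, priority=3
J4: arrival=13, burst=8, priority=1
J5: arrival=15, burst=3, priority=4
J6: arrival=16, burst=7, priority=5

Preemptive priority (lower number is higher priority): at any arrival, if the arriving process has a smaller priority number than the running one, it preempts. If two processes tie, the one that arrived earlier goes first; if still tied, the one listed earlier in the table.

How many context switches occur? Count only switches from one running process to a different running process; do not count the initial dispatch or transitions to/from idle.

6

Timeline: | J1 0-7 | J3 7-13 | J4 13-21 | J3 21-22 | J5 22-25 | J6 25-32 | J2 32-42 |
Completion: J1=7  J2=42  J3=22  J4=21  J5=25  J6=32
Turnaround (C−A): J1=7  J2=40  J3=19  J4=8  J5=10  J6=16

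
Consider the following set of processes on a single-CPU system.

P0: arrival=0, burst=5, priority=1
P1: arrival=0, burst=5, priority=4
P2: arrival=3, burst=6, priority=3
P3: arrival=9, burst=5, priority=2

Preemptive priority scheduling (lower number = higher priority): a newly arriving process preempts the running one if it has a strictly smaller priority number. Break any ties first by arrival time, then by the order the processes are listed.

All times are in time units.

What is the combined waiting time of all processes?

Schedule: | P0 0-5 | P2 5-9 | P3 9-14 | P2 14-16 | P1 16-21 |
Completion: P0=5  P1=21  P2=16  P3=14
Turnaround (C−A): P0=5  P1=21  P2=13  P3=5
Waiting = turnaround − burst: P0=0, P1=16, P2=7, P3=0
Total waiting = 0 + 16 + 7 + 0 = 23

23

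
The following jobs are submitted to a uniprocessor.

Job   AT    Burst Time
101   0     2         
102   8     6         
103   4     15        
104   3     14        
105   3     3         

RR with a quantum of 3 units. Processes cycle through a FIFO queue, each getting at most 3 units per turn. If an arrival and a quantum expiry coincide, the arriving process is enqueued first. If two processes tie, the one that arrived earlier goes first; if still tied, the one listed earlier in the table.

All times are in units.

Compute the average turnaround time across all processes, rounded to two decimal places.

19.80

Timeline: | 101 0-2 | idle 2-3 | 104 3-6 | 105 6-9 | 103 9-12 | 104 12-15 | 102 15-18 | 103 18-21 | 104 21-24 | 102 24-27 | 103 27-30 | 104 30-33 | 103 33-36 | 104 36-38 | 103 38-41 |
Completion: 101=2  102=27  103=41  104=38  105=9
Turnaround (C−A): 101=2  102=19  103=37  104=35  105=6
Turnaround times: 101=2, 102=19, 103=37, 104=35, 105=6
Average turnaround = (2+19+37+35+6) / 5 = 99/5 = 19.80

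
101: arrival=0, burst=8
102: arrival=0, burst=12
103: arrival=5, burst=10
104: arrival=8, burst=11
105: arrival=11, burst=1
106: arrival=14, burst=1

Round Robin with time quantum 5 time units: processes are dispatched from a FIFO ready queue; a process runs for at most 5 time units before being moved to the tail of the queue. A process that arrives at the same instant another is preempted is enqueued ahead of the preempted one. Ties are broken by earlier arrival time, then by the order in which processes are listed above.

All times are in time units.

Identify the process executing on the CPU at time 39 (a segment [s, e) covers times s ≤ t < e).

Gantt: | 101 0-5 | 102 5-10 | 103 10-15 | 101 15-18 | 104 18-23 | 102 23-28 | 105 28-29 | 106 29-30 | 103 30-35 | 104 35-40 | 102 40-42 | 104 42-43 |
Completion: 101=18  102=42  103=35  104=43  105=29  106=30
Turnaround (C−A): 101=18  102=42  103=30  104=35  105=18  106=16

104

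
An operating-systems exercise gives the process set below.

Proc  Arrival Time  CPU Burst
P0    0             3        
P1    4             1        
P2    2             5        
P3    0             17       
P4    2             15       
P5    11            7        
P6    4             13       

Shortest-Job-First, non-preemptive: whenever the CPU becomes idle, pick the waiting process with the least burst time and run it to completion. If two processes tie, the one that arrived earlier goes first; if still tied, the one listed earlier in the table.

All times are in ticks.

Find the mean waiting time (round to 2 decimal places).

Schedule: | P0 0-3 | P2 3-8 | P1 8-9 | P6 9-22 | P5 22-29 | P4 29-44 | P3 44-61 |
Completion: P0=3  P1=9  P2=8  P3=61  P4=44  P5=29  P6=22
Turnaround (C−A): P0=3  P1=5  P2=6  P3=61  P4=42  P5=18  P6=18
Waiting times: P0=0, P1=4, P2=1, P3=44, P4=27, P5=11, P6=5
Average waiting = (0+4+1+44+27+11+5) / 7 = 92/7 = 13.14

13.14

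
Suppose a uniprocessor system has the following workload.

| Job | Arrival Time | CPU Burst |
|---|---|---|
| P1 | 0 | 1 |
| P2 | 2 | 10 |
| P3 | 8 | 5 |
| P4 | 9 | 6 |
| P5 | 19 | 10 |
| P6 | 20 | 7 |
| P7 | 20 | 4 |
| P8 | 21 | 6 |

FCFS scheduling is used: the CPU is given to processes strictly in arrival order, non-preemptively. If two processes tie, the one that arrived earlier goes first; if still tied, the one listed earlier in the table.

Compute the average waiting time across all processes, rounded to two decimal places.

Gantt: | P1 0-1 | idle 1-2 | P2 2-12 | P3 12-17 | P4 17-23 | P5 23-33 | P6 33-40 | P7 40-44 | P8 44-50 |
Completion: P1=1  P2=12  P3=17  P4=23  P5=33  P6=40  P7=44  P8=50
Waiting times: P1=0, P2=0, P3=4, P4=8, P5=4, P6=13, P7=20, P8=23
Average waiting = (0+0+4+8+4+13+20+23) / 8 = 72/8 = 9.00

9.00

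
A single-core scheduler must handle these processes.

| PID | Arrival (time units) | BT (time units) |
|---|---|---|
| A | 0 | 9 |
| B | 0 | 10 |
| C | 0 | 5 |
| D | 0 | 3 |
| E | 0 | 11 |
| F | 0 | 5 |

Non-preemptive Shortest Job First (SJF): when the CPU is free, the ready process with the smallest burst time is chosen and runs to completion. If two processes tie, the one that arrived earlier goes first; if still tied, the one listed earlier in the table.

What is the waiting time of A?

13

Timeline: | D 0-3 | C 3-8 | F 8-13 | A 13-22 | B 22-32 | E 32-43 |
Completion: A=22  B=32  C=8  D=3  E=43  F=13
Waiting(A) = turnaround − burst = 22 − 9 = 13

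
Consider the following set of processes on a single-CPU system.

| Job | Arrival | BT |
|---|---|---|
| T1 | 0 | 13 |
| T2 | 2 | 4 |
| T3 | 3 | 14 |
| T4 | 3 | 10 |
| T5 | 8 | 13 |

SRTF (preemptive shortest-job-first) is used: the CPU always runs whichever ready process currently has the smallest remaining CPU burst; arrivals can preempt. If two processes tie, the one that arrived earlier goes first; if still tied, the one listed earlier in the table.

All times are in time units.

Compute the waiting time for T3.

37

Timeline: | T1 0-2 | T2 2-6 | T4 6-16 | T1 16-27 | T5 27-40 | T3 40-54 |
Completion: T1=27  T2=6  T3=54  T4=16  T5=40
Waiting(T3) = turnaround − burst = 51 − 14 = 37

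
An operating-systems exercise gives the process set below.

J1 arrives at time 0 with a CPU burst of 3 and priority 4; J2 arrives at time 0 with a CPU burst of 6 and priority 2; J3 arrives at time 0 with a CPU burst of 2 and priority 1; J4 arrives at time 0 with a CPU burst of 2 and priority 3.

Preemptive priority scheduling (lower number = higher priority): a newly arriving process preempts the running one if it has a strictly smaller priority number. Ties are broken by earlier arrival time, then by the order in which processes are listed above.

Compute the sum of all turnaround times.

33

Gantt: | J3 0-2 | J2 2-8 | J4 8-10 | J1 10-13 |
Completion: J1=13  J2=8  J3=2  J4=10
Turnaround = completion − arrival: J1=13, J2=8, J3=2, J4=10
Total turnaround = 13 + 8 + 2 + 10 = 33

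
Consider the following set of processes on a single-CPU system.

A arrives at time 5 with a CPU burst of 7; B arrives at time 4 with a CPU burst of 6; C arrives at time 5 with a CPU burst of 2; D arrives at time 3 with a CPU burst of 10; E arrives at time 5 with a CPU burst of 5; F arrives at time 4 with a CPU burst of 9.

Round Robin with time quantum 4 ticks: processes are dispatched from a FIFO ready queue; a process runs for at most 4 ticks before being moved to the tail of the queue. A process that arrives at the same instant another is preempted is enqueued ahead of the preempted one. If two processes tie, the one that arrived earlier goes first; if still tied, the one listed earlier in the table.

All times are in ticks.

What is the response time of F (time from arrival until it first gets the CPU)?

Timeline: | idle 0-3 | D 3-7 | B 7-11 | F 11-15 | A 15-19 | C 19-21 | E 21-25 | D 25-29 | B 29-31 | F 31-35 | A 35-38 | E 38-39 | D 39-41 | F 41-42 |
Completion: A=38  B=31  C=21  D=41  E=39  F=42
Turnaround (C−A): A=33  B=27  C=16  D=38  E=34  F=38
Response(F) = first start − arrival = 11 − 4 = 7

7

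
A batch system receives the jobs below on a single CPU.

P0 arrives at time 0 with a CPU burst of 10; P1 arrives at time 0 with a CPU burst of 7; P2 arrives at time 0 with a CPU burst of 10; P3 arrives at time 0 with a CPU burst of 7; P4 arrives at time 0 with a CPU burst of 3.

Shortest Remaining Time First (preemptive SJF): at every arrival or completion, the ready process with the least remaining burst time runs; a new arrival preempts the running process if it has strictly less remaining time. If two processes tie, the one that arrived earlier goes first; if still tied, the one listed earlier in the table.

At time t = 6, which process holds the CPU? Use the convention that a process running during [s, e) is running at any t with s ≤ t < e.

P1

Gantt: | P4 0-3 | P1 3-10 | P3 10-17 | P0 17-27 | P2 27-37 |
Completion: P0=27  P1=10  P2=37  P3=17  P4=3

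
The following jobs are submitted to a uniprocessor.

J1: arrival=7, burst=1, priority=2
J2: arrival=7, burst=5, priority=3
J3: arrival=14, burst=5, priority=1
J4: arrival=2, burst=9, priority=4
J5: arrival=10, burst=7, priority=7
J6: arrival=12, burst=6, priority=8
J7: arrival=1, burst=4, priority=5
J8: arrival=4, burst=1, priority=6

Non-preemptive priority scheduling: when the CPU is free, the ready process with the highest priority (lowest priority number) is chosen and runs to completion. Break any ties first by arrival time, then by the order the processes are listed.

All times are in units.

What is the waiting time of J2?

Timeline: | idle 0-1 | J7 1-5 | J4 5-14 | J3 14-19 | J1 19-20 | J2 20-25 | J8 25-26 | J5 26-33 | J6 33-39 |
Completion: J1=20  J2=25  J3=19  J4=14  J5=33  J6=39  J7=5  J8=26
Waiting(J2) = turnaround − burst = 18 − 5 = 13

13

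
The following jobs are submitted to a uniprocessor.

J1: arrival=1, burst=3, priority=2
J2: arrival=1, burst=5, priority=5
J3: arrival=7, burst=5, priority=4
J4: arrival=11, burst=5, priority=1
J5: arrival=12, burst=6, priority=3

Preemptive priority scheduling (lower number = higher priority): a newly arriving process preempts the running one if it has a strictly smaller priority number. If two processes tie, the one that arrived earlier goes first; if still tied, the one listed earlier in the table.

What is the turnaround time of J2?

24

Schedule: | idle 0-1 | J1 1-4 | J2 4-7 | J3 7-11 | J4 11-16 | J5 16-22 | J3 22-23 | J2 23-25 |
Completion: J1=4  J2=25  J3=23  J4=16  J5=22
Turnaround(J2) = completion − arrival = 25 − 1 = 24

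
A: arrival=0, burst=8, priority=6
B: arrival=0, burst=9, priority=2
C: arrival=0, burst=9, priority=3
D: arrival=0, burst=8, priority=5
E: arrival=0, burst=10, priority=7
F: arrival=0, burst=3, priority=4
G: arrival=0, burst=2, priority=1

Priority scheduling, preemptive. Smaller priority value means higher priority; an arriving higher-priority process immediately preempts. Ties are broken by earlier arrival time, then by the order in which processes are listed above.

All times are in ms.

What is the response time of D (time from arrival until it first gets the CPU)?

Schedule: | G 0-2 | B 2-11 | C 11-20 | F 20-23 | D 23-31 | A 31-39 | E 39-49 |
Completion: A=39  B=11  C=20  D=31  E=49  F=23  G=2
Turnaround (C−A): A=39  B=11  C=20  D=31  E=49  F=23  G=2
Response(D) = first start − arrival = 23 − 0 = 23

23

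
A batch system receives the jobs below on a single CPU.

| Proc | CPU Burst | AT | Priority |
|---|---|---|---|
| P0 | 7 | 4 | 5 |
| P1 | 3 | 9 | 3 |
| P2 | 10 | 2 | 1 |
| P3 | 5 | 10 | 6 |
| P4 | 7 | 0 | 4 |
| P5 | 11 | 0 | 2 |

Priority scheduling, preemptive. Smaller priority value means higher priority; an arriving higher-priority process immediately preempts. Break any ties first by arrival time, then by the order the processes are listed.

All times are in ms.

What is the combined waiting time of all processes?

Timeline: | P5 0-2 | P2 2-12 | P5 12-21 | P1 21-24 | P4 24-31 | P0 31-38 | P3 38-43 |
Completion: P0=38  P1=24  P2=12  P3=43  P4=31  P5=21
Turnaround (C−A): P0=34  P1=15  P2=10  P3=33  P4=31  P5=21
Waiting = turnaround − burst: P0=27, P1=12, P2=0, P3=28, P4=24, P5=10
Total waiting = 27 + 12 + 0 + 28 + 24 + 10 = 101

101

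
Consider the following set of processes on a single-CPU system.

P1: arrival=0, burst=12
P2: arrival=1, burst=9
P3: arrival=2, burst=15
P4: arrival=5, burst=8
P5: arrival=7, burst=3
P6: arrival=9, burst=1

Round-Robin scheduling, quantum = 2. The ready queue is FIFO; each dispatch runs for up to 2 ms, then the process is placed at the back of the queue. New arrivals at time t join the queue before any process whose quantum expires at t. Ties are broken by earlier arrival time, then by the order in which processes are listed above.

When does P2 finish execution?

Schedule: | P1 0-2 | P2 2-4 | P3 4-6 | P1 6-8 | P2 8-10 | P4 10-12 | P3 12-14 | P5 14-16 | P1 16-18 | P6 18-19 | P2 19-21 | P4 21-23 | P3 23-25 | P5 25-26 | P1 26-28 | P2 28-30 | P4 30-32 | P3 32-34 | P1 34-36 | P2 36-37 | P4 37-39 | P3 39-41 | P1 41-43 | P3 43-48 |
Completion: P1=43  P2=37  P3=48  P4=39  P5=26  P6=19
Turnaround (C−A): P1=43  P2=36  P3=46  P4=34  P5=19  P6=10

37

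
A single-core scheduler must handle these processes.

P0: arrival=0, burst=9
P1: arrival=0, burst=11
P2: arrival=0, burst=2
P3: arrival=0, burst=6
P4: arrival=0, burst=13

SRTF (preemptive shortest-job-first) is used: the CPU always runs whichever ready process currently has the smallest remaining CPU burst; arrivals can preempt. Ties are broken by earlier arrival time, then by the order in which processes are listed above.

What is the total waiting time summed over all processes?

55

Schedule: | P2 0-2 | P3 2-8 | P0 8-17 | P1 17-28 | P4 28-41 |
Completion: P0=17  P1=28  P2=2  P3=8  P4=41
Turnaround (C−A): P0=17  P1=28  P2=2  P3=8  P4=41
Waiting = turnaround − burst: P0=8, P1=17, P2=0, P3=2, P4=28
Total waiting = 8 + 17 + 0 + 2 + 28 = 55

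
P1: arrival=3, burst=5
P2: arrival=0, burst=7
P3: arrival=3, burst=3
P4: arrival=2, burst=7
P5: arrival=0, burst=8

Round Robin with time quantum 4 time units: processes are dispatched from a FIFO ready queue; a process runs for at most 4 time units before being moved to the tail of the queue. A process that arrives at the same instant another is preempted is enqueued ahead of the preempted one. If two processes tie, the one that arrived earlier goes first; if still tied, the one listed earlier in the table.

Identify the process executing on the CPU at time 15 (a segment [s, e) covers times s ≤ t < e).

P1

Gantt: | P2 0-4 | P5 4-8 | P4 8-12 | P1 12-16 | P3 16-19 | P2 19-22 | P5 22-26 | P4 26-29 | P1 29-30 |
Completion: P1=30  P2=22  P3=19  P4=29  P5=26
Turnaround (C−A): P1=27  P2=22  P3=16  P4=27  P5=26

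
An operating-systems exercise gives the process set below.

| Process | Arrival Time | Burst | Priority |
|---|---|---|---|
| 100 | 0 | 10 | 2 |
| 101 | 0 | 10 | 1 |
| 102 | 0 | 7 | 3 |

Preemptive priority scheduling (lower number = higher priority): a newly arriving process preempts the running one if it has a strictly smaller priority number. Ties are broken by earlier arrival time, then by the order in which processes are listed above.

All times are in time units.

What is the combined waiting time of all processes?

Timeline: | 101 0-10 | 100 10-20 | 102 20-27 |
Completion: 100=20  101=10  102=27
Turnaround (C−A): 100=20  101=10  102=27
Waiting = turnaround − burst: 100=10, 101=0, 102=20
Total waiting = 10 + 0 + 20 = 30

30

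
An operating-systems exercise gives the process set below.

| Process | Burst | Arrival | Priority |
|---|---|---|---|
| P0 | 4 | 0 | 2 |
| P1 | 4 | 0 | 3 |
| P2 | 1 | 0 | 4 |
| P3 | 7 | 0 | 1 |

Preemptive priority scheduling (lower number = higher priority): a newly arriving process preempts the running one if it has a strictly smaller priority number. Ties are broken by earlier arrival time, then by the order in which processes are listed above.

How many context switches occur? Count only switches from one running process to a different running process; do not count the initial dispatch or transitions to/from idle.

Timeline: | P3 0-7 | P0 7-11 | P1 11-15 | P2 15-16 |
Completion: P0=11  P1=15  P2=16  P3=7

3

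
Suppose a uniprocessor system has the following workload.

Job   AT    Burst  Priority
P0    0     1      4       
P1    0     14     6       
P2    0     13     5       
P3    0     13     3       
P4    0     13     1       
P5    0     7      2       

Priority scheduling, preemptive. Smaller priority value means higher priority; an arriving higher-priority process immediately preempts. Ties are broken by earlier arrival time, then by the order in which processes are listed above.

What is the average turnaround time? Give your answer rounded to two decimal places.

34.67

Gantt: | P4 0-13 | P5 13-20 | P3 20-33 | P0 33-34 | P2 34-47 | P1 47-61 |
Completion: P0=34  P1=61  P2=47  P3=33  P4=13  P5=20
Turnaround (C−A): P0=34  P1=61  P2=47  P3=33  P4=13  P5=20
Turnaround times: P0=34, P1=61, P2=47, P3=33, P4=13, P5=20
Average turnaround = (34+61+47+33+13+20) / 6 = 208/6 = 34.67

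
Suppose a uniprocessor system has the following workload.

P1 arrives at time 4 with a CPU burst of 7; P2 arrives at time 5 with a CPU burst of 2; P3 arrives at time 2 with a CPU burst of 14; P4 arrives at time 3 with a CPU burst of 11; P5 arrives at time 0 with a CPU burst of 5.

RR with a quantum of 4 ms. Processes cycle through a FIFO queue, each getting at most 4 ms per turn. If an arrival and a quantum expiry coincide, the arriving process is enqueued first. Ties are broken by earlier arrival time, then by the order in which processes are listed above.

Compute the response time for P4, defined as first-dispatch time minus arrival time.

Timeline: | P5 0-4 | P3 4-8 | P4 8-12 | P1 12-16 | P5 16-17 | P2 17-19 | P3 19-23 | P4 23-27 | P1 27-30 | P3 30-34 | P4 34-37 | P3 37-39 |
Completion: P1=30  P2=19  P3=39  P4=37  P5=17
Turnaround (C−A): P1=26  P2=14  P3=37  P4=34  P5=17
Response(P4) = first start − arrival = 8 − 3 = 5

5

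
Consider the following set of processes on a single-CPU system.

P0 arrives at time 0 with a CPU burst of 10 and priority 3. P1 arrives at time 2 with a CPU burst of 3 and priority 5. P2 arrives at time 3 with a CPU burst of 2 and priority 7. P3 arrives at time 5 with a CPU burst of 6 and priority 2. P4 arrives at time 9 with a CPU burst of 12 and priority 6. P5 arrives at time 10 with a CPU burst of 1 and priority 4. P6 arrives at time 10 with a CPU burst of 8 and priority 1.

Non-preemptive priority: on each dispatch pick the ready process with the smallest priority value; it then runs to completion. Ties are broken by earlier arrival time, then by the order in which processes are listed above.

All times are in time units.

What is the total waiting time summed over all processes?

106

Gantt: | P0 0-10 | P6 10-18 | P3 18-24 | P5 24-25 | P1 25-28 | P4 28-40 | P2 40-42 |
Completion: P0=10  P1=28  P2=42  P3=24  P4=40  P5=25  P6=18
Turnaround (C−A): P0=10  P1=26  P2=39  P3=19  P4=31  P5=15  P6=8
Waiting = turnaround − burst: P0=0, P1=23, P2=37, P3=13, P4=19, P5=14, P6=0
Total waiting = 0 + 23 + 37 + 13 + 19 + 14 + 0 = 106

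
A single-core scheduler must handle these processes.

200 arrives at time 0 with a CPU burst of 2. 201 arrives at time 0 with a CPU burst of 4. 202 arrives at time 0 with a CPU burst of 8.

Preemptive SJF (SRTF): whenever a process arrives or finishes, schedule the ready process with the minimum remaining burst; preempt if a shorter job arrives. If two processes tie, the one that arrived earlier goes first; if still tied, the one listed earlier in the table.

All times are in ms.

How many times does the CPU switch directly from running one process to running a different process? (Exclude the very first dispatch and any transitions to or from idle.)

2

Gantt: | 200 0-2 | 201 2-6 | 202 6-14 |
Completion: 200=2  201=6  202=14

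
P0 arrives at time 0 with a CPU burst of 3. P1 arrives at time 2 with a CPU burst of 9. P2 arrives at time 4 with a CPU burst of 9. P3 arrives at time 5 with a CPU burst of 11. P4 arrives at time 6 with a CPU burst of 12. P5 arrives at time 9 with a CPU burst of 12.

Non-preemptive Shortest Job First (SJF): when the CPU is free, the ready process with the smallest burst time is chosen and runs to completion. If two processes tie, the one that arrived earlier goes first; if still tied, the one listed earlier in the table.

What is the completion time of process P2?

21

Timeline: | P0 0-3 | P1 3-12 | P2 12-21 | P3 21-32 | P4 32-44 | P5 44-56 |
Completion: P0=3  P1=12  P2=21  P3=32  P4=44  P5=56
Turnaround (C−A): P0=3  P1=10  P2=17  P3=27  P4=38  P5=47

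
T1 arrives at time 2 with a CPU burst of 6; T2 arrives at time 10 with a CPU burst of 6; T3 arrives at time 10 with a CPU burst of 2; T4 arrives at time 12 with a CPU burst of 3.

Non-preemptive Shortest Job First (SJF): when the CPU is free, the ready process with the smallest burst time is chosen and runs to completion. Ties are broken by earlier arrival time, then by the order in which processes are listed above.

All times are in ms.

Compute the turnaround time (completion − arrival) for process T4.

3

Schedule: | idle 0-2 | T1 2-8 | idle 8-10 | T3 10-12 | T4 12-15 | T2 15-21 |
Completion: T1=8  T2=21  T3=12  T4=15
Turnaround (C−A): T1=6  T2=11  T3=2  T4=3
Turnaround(T4) = completion − arrival = 15 − 12 = 3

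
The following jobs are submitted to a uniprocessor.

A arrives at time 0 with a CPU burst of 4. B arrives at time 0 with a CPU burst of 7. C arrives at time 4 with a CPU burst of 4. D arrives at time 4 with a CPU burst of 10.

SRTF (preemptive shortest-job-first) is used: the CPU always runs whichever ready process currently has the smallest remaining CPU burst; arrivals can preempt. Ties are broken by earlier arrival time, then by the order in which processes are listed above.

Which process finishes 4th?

D

Gantt: | A 0-4 | C 4-8 | B 8-15 | D 15-25 |
Completion: A=4  B=15  C=8  D=25
Finish order: A → C → B → D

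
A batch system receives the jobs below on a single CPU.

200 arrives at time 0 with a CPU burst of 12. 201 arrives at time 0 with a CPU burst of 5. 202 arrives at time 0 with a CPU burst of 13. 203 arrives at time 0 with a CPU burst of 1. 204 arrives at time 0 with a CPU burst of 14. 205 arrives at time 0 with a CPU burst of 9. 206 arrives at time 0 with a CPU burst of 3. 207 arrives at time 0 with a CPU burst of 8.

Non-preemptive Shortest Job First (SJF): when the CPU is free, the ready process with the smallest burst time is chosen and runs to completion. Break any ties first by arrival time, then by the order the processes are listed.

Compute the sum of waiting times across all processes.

Gantt: | 203 0-1 | 206 1-4 | 201 4-9 | 207 9-17 | 205 17-26 | 200 26-38 | 202 38-51 | 204 51-65 |
Completion: 200=38  201=9  202=51  203=1  204=65  205=26  206=4  207=17
Waiting = turnaround − burst: 200=26, 201=4, 202=38, 203=0, 204=51, 205=17, 206=1, 207=9
Total waiting = 26 + 4 + 38 + 0 + 51 + 17 + 1 + 9 = 146

146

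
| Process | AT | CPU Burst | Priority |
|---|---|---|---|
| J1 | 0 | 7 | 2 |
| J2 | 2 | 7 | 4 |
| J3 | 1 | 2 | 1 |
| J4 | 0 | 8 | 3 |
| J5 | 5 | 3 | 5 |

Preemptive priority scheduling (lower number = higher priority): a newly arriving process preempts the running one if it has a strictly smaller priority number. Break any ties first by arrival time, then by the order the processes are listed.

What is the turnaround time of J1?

9

Schedule: | J1 0-1 | J3 1-3 | J1 3-9 | J4 9-17 | J2 17-24 | J5 24-27 |
Completion: J1=9  J2=24  J3=3  J4=17  J5=27
Turnaround (C−A): J1=9  J2=22  J3=2  J4=17  J5=22
Turnaround(J1) = completion − arrival = 9 − 0 = 9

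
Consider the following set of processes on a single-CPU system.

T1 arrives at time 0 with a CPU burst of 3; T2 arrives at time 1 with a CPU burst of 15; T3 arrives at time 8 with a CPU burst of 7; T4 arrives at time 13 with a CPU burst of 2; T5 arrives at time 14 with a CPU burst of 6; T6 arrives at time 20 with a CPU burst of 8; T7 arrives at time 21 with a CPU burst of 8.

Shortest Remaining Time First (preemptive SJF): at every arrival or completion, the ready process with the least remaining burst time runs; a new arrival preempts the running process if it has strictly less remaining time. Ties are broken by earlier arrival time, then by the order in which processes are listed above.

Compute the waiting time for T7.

10

Schedule: | T1 0-3 | T2 3-8 | T3 8-15 | T4 15-17 | T5 17-23 | T6 23-31 | T7 31-39 | T2 39-49 |
Completion: T1=3  T2=49  T3=15  T4=17  T5=23  T6=31  T7=39
Waiting(T7) = turnaround − burst = 18 − 8 = 10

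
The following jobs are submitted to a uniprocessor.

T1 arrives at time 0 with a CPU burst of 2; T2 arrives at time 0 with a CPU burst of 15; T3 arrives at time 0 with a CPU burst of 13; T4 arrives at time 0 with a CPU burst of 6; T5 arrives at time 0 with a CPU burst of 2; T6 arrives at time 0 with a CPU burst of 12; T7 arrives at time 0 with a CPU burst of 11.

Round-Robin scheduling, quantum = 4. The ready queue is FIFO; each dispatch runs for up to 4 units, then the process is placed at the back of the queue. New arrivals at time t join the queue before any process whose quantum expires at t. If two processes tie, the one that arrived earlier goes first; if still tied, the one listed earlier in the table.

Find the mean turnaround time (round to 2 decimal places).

Timeline: | T1 0-2 | T2 2-6 | T3 6-10 | T4 10-14 | T5 14-16 | T6 16-20 | T7 20-24 | T2 24-28 | T3 28-32 | T4 32-34 | T6 34-38 | T7 38-42 | T2 42-46 | T3 46-50 | T6 50-54 | T7 54-57 | T2 57-60 | T3 60-61 |
Completion: T1=2  T2=60  T3=61  T4=34  T5=16  T6=54  T7=57
Turnaround (C−A): T1=2  T2=60  T3=61  T4=34  T5=16  T6=54  T7=57
Turnaround times: T1=2, T2=60, T3=61, T4=34, T5=16, T6=54, T7=57
Average turnaround = (2+60+61+34+16+54+57) / 7 = 284/7 = 40.57

40.57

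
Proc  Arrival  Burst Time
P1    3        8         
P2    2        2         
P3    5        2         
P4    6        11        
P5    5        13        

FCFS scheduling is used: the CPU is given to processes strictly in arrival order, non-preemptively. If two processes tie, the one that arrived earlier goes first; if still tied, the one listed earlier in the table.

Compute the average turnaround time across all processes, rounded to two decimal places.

Schedule: | idle 0-2 | P2 2-4 | P1 4-12 | P3 12-14 | P5 14-27 | P4 27-38 |
Completion: P1=12  P2=4  P3=14  P4=38  P5=27
Turnaround (C−A): P1=9  P2=2  P3=9  P4=32  P5=22
Turnaround times: P1=9, P2=2, P3=9, P4=32, P5=22
Average turnaround = (9+2+9+32+22) / 5 = 74/5 = 14.80

14.80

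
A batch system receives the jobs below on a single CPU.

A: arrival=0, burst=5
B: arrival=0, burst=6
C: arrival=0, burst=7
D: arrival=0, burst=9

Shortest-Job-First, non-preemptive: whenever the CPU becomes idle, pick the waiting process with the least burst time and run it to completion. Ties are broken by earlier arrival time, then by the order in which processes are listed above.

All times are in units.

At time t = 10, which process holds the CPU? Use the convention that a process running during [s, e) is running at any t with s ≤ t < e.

Gantt: | A 0-5 | B 5-11 | C 11-18 | D 18-27 |
Completion: A=5  B=11  C=18  D=27
Turnaround (C−A): A=5  B=11  C=18  D=27

B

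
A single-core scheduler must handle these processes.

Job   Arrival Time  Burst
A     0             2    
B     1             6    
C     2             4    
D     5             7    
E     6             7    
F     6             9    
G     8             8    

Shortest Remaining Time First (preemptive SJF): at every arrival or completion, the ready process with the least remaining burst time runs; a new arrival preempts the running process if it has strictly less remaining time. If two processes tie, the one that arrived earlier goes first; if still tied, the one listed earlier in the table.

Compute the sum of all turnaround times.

114

Timeline: | A 0-2 | C 2-6 | B 6-12 | D 12-19 | E 19-26 | G 26-34 | F 34-43 |
Completion: A=2  B=12  C=6  D=19  E=26  F=43  G=34
Turnaround (C−A): A=2  B=11  C=4  D=14  E=20  F=37  G=26
Turnaround = completion − arrival: A=2, B=11, C=4, D=14, E=20, F=37, G=26
Total turnaround = 2 + 11 + 4 + 14 + 20 + 37 + 26 = 114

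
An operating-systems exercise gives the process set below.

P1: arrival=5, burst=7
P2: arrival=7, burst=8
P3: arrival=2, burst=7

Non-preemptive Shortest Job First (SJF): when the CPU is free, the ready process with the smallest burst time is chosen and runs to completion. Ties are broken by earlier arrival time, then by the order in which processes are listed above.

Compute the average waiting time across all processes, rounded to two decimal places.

4.33

Schedule: | idle 0-2 | P3 2-9 | P1 9-16 | P2 16-24 |
Completion: P1=16  P2=24  P3=9
Turnaround (C−A): P1=11  P2=17  P3=7
Waiting times: P1=4, P2=9, P3=0
Average waiting = (4+9+0) / 3 = 13/3 = 4.33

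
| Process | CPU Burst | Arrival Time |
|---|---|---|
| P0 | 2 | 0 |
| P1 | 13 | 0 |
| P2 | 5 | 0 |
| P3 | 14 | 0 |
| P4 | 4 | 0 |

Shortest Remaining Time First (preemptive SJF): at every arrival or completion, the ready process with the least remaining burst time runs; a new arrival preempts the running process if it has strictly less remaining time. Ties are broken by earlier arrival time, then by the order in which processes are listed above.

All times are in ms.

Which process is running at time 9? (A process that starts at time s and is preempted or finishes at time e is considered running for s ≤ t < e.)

P2

Timeline: | P0 0-2 | P4 2-6 | P2 6-11 | P1 11-24 | P3 24-38 |
Completion: P0=2  P1=24  P2=11  P3=38  P4=6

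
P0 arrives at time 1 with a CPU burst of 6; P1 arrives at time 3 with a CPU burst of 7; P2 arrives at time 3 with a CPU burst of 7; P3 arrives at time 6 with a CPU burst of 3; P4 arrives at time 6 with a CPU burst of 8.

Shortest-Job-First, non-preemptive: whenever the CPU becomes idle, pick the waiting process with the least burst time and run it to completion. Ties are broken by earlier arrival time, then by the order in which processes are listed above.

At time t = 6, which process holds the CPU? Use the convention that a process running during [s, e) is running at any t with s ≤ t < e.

Schedule: | idle 0-1 | P0 1-7 | P3 7-10 | P1 10-17 | P2 17-24 | P4 24-32 |
Completion: P0=7  P1=17  P2=24  P3=10  P4=32

P0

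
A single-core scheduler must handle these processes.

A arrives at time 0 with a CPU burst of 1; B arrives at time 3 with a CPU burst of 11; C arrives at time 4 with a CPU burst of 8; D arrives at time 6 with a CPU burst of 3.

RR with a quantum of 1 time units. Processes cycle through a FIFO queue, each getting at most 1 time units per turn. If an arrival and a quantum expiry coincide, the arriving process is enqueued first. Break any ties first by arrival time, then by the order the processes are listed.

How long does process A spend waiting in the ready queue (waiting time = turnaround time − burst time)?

0

Timeline: | A 0-1 | idle 1-3 | B 3-4 | C 4-5 | B 5-6 | C 6-7 | D 7-8 | B 8-9 | C 9-10 | D 10-11 | B 11-12 | C 12-13 | D 13-14 | B 14-15 | C 15-16 | B 16-17 | C 17-18 | B 18-19 | C 19-20 | B 20-21 | C 21-22 | B 22-25 |
Completion: A=1  B=25  C=22  D=14
Turnaround (C−A): A=1  B=22  C=18  D=8
Waiting(A) = turnaround − burst = 1 − 1 = 0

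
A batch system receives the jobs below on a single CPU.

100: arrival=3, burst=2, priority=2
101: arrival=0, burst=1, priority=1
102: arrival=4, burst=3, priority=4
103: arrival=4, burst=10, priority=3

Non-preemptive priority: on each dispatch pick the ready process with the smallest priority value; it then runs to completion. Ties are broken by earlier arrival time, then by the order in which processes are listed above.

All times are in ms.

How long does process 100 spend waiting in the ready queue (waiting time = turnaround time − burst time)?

Timeline: | 101 0-1 | idle 1-3 | 100 3-5 | 103 5-15 | 102 15-18 |
Completion: 100=5  101=1  102=18  103=15
Turnaround (C−A): 100=2  101=1  102=14  103=11
Waiting(100) = turnaround − burst = 2 − 2 = 0

0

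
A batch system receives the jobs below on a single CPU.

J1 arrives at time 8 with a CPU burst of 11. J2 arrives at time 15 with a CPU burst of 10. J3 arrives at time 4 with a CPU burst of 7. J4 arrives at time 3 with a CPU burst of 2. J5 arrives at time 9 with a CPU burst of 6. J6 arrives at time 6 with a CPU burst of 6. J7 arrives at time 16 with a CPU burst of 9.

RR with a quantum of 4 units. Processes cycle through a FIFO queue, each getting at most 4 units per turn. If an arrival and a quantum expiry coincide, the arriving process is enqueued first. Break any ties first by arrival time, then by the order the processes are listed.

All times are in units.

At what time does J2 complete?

Gantt: | idle 0-3 | J4 3-5 | J3 5-9 | J6 9-13 | J1 13-17 | J5 17-21 | J3 21-24 | J6 24-26 | J2 26-30 | J7 30-34 | J1 34-38 | J5 38-40 | J2 40-44 | J7 44-48 | J1 48-51 | J2 51-53 | J7 53-54 |
Completion: J1=51  J2=53  J3=24  J4=5  J5=40  J6=26  J7=54

53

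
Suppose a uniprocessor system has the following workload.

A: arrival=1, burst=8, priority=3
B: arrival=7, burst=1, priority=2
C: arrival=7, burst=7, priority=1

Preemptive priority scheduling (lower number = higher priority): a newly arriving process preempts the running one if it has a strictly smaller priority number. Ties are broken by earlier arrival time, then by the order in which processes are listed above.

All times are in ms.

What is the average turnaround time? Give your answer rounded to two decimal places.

Gantt: | idle 0-1 | A 1-7 | C 7-14 | B 14-15 | A 15-17 |
Completion: A=17  B=15  C=14
Turnaround (C−A): A=16  B=8  C=7
Turnaround times: A=16, B=8, C=7
Average turnaround = (16+8+7) / 3 = 31/3 = 10.33

10.33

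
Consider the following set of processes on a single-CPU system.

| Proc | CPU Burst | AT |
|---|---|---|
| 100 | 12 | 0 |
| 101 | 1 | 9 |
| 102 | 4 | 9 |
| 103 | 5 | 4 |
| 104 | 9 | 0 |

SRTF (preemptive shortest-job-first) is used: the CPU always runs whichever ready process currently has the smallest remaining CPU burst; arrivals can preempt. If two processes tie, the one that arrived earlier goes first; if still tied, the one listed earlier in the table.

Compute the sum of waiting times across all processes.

Gantt: | 104 0-9 | 101 9-10 | 102 10-14 | 103 14-19 | 100 19-31 |
Completion: 100=31  101=10  102=14  103=19  104=9
Waiting = turnaround − burst: 100=19, 101=0, 102=1, 103=10, 104=0
Total waiting = 19 + 0 + 1 + 10 + 0 = 30

30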